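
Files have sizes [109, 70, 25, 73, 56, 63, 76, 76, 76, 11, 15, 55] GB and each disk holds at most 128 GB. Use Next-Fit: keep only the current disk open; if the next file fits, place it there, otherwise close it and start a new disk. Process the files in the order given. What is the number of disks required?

disk 1: place 109 GB, 19 GB left
disk 2: place 70 GB, 58 GB left
disk 2: place 25 GB, 33 GB left
disk 3: place 73 GB, 55 GB left
disk 4: place 56 GB, 72 GB left
disk 4: place 63 GB, 9 GB left
disk 5: place 76 GB, 52 GB left
disk 6: place 76 GB, 52 GB left
disk 7: place 76 GB, 52 GB left
disk 7: place 11 GB, 41 GB left
disk 7: place 15 GB, 26 GB left
disk 8: place 55 GB, 73 GB left

8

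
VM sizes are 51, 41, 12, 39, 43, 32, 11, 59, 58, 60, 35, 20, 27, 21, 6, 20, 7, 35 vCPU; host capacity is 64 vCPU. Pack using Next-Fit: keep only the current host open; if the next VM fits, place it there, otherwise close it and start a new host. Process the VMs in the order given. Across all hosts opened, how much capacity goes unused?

Put 51 vCPU in host 1; 13 vCPU remain.
Put 41 vCPU in host 2; 23 vCPU remain.
Put 12 vCPU in host 2; 11 vCPU remain.
Put 39 vCPU in host 3; 25 vCPU remain.
Put 43 vCPU in host 4; 21 vCPU remain.
Put 32 vCPU in host 5; 32 vCPU remain.
Put 11 vCPU in host 5; 21 vCPU remain.
Put 59 vCPU in host 6; 5 vCPU remain.
Put 58 vCPU in host 7; 6 vCPU remain.
Put 60 vCPU in host 8; 4 vCPU remain.
Put 35 vCPU in host 9; 29 vCPU remain.
Put 20 vCPU in host 9; 9 vCPU remain.
Put 27 vCPU in host 10; 37 vCPU remain.
Put 21 vCPU in host 10; 16 vCPU remain.
Put 6 vCPU in host 10; 10 vCPU remain.
Put 20 vCPU in host 11; 44 vCPU remain.
Put 7 vCPU in host 11; 37 vCPU remain.
Put 35 vCPU in host 11; 2 vCPU remain.
11 hosts × 64 vCPU = 704 vCPU; used 577 vCPU; unused 127 vCPU.

127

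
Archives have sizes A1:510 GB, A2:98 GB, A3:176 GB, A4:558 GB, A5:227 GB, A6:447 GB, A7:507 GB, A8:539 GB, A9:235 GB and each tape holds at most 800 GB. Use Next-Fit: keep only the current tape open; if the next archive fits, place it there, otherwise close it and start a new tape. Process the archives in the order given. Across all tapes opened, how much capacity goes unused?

703

tape 1: place A1 (510 GB), 290 GB left
tape 1: place A2 (98 GB), 192 GB left
tape 1: place A3 (176 GB), 16 GB left
tape 2: place A4 (558 GB), 242 GB left
tape 2: place A5 (227 GB), 15 GB left
tape 3: place A6 (447 GB), 353 GB left
tape 4: place A7 (507 GB), 293 GB left
tape 5: place A8 (539 GB), 261 GB left
tape 5: place A9 (235 GB), 26 GB left
5 tapes × 800 GB = 4000 GB; used 3297 GB; unused 703 GB.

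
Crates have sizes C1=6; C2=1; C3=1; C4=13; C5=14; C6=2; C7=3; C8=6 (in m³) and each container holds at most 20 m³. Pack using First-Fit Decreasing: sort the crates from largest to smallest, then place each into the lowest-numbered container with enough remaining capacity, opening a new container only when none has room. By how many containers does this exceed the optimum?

First-Fit Decreasing: [14,6] [13,6,1] [3,2,1] → 3 containers.
Total size 46 m³; any packing needs at least ⌈46/20⌉ = 3 containers.
So 3 is already optimal.

0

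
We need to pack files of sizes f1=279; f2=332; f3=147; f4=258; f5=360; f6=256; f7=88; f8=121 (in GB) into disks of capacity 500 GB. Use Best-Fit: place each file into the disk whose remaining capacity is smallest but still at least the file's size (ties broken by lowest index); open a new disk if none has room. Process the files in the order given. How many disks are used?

5 disks

Put f1 (279 GB) in disk 1; 221 GB remain.
Put f2 (332 GB) in disk 2; 168 GB remain.
Put f3 (147 GB) in disk 2; 21 GB remain.
Put f4 (258 GB) in disk 3; 242 GB remain.
Put f5 (360 GB) in disk 4; 140 GB remain.
Put f6 (256 GB) in disk 5; 244 GB remain.
Put f7 (88 GB) in disk 4; 52 GB remain.
Put f8 (121 GB) in disk 1; 100 GB remain.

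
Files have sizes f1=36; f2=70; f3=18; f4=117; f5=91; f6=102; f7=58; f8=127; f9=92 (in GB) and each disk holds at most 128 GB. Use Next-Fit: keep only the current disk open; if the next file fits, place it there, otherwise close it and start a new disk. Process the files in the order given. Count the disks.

Put f1 (36 GB) in disk 1; 92 GB remain.
Put f2 (70 GB) in disk 1; 22 GB remain.
Put f3 (18 GB) in disk 1; 4 GB remain.
Put f4 (117 GB) in disk 2; 11 GB remain.
Put f5 (91 GB) in disk 3; 37 GB remain.
Put f6 (102 GB) in disk 4; 26 GB remain.
Put f7 (58 GB) in disk 5; 70 GB remain.
Put f8 (127 GB) in disk 6; 1 GB remain.
Put f9 (92 GB) in disk 7; 36 GB remain.

7 disks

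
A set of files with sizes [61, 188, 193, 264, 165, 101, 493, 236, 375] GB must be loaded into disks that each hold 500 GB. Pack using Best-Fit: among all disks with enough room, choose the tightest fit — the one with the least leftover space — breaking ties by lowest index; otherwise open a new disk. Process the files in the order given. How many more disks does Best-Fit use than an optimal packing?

0

Best-Fit: [61,188,193] [264,165] [101,236] [493] [375] → 5 disks.
Total size 2076 GB; any packing needs at least ⌈2076/500⌉ = 5 disks.
So 5 is already optimal.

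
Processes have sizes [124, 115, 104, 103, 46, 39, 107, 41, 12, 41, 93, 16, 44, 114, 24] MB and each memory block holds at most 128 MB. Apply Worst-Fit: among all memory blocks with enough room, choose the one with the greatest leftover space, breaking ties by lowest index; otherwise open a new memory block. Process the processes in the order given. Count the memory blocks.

9

memory block 1: place 124 MB, 4 MB left
memory block 2: place 115 MB, 13 MB left
memory block 3: place 104 MB, 24 MB left
memory block 4: place 103 MB, 25 MB left
memory block 5: place 46 MB, 82 MB left
memory block 5: place 39 MB, 43 MB left
memory block 6: place 107 MB, 21 MB left
memory block 5: place 41 MB, 2 MB left
memory block 4: place 12 MB, 13 MB left
memory block 7: place 41 MB, 87 MB left
memory block 8: place 93 MB, 35 MB left
memory block 7: place 16 MB, 71 MB left
memory block 7: place 44 MB, 27 MB left
memory block 9: place 114 MB, 14 MB left
memory block 8: place 24 MB, 11 MB left
Final memory blocks: [124] [115] [104] [103,12] [46,39,41] [107] [41,16,44] [93,24] [114].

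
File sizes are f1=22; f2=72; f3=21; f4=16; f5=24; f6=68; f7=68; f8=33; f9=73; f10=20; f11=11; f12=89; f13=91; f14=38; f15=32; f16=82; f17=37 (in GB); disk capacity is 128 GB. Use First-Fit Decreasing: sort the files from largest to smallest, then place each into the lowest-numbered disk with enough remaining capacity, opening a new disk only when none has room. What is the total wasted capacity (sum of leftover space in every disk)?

Sorted descending: 91, 89, 82, 73, 72, 68, 68, 38, 37, 33, 32, 24, 22, 21, 20, 16, 11.
disk 1: place 91 GB, 37 GB left
disk 2: place 89 GB, 39 GB left
disk 3: place 82 GB, 46 GB left
disk 4: place 73 GB, 55 GB left
disk 5: place 72 GB, 56 GB left
disk 6: place 68 GB, 60 GB left
disk 7: place 68 GB, 60 GB left
disk 2: place 38 GB, 1 GB left
disk 1: place 37 GB, 0 GB left
disk 3: place 33 GB, 13 GB left
disk 4: place 32 GB, 23 GB left
disk 5: place 24 GB, 32 GB left
disk 4: place 22 GB, 1 GB left
disk 5: place 21 GB, 11 GB left
disk 6: place 20 GB, 40 GB left
disk 6: place 16 GB, 24 GB left
disk 3: place 11 GB, 2 GB left
7 disks × 128 GB = 896 GB; used 797 GB; unused 99 GB.

99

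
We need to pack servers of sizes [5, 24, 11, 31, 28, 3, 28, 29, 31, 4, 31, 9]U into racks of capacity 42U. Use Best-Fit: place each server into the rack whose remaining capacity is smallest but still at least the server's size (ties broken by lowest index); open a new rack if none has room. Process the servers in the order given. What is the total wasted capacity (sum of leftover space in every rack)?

60

Put 5U in rack 1; 37U remain.
Put 24U in rack 1; 13U remain.
Put 11U in rack 1; 2U remain.
Put 31U in rack 2; 11U remain.
Put 28U in rack 3; 14U remain.
Put 3U in rack 2; 8U remain.
Put 28U in rack 4; 14U remain.
Put 29U in rack 5; 13U remain.
Put 31U in rack 6; 11U remain.
Put 4U in rack 2; 4U remain.
Put 31U in rack 7; 11U remain.
Put 9U in rack 6; 2U remain.
7 racks × 42U = 294U; used 234U; unused 60U.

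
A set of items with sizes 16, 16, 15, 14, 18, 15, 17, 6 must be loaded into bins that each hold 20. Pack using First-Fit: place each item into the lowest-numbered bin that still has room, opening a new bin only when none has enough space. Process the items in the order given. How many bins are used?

7

bin 1: place 16, 4 left
bin 2: place 16, 4 left
bin 3: place 15, 5 left
bin 4: place 14, 6 left
bin 5: place 18, 2 left
bin 6: place 15, 5 left
bin 7: place 17, 3 left
bin 4: place 6, 0 left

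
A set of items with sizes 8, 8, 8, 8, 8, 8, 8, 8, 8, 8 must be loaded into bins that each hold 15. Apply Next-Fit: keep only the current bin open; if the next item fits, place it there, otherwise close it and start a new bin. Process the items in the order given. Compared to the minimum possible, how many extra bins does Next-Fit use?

0

Next-Fit: [8] [8] [8] [8] [8] [8] [8] [8] [8] [8] → 10 bins.
10 items exceed 7.5 (half the capacity), and no two of those can share a bin, so at least 10 bins are needed.
So 10 is already optimal.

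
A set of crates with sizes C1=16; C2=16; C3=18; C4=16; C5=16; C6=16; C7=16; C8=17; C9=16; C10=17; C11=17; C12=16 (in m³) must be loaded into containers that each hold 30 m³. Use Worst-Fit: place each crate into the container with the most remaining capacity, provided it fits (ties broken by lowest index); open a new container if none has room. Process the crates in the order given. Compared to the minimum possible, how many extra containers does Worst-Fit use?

0

Worst-Fit: [16] [16] [18] [16] [16] [16] [16] [17] [16] [17] [17] [16] → 12 containers.
12 crates exceed 15 m³ (half the capacity), and no two of those can share a container, so at least 12 containers are needed.
So 12 is already optimal.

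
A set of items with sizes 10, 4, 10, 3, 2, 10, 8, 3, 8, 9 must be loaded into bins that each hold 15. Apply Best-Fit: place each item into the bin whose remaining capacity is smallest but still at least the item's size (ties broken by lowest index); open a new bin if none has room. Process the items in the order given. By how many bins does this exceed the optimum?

0

Best-Fit: [10,4] [10,3,2] [10,3] [8] [8] [9] → 6 bins.
6 items exceed 7.5 (half the capacity), and no two of those can share a bin, so at least 6 bins are needed.
So 6 is already optimal.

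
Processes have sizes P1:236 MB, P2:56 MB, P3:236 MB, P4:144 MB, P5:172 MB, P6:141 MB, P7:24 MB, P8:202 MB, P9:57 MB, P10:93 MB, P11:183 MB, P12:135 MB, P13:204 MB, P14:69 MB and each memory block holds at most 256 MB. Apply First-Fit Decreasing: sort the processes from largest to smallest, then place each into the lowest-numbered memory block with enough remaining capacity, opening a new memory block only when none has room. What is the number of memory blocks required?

Sorted descending: 236, 236, 204, 202, 183, 172, 144, 141, 135, 93, 69, 57, 56, 24.
236 MB → memory block 1 (remaining 20 MB)
236 MB → memory block 2 (remaining 20 MB)
204 MB → memory block 3 (remaining 52 MB)
202 MB → memory block 4 (remaining 54 MB)
183 MB → memory block 5 (remaining 73 MB)
172 MB → memory block 6 (remaining 84 MB)
144 MB → memory block 7 (remaining 112 MB)
141 MB → memory block 8 (remaining 115 MB)
135 MB → memory block 9 (remaining 121 MB)
93 MB → memory block 7 (remaining 19 MB)
69 MB → memory block 5 (remaining 4 MB)
57 MB → memory block 6 (remaining 27 MB)
56 MB → memory block 8 (remaining 59 MB)
24 MB → memory block 3 (remaining 28 MB)
Final memory blocks: [236] [236] [204,24] [202] [183,69] [172,57] [144,93] [141,56] [135].

9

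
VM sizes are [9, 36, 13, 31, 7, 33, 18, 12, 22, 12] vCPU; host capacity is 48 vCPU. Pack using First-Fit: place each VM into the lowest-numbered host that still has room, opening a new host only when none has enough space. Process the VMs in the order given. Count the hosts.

host 1: place 9 vCPU, 39 vCPU left
host 1: place 36 vCPU, 3 vCPU left
host 2: place 13 vCPU, 35 vCPU left
host 2: place 31 vCPU, 4 vCPU left
host 3: place 7 vCPU, 41 vCPU left
host 3: place 33 vCPU, 8 vCPU left
host 4: place 18 vCPU, 30 vCPU left
host 4: place 12 vCPU, 18 vCPU left
host 5: place 22 vCPU, 26 vCPU left
host 4: place 12 vCPU, 6 vCPU left

5 hosts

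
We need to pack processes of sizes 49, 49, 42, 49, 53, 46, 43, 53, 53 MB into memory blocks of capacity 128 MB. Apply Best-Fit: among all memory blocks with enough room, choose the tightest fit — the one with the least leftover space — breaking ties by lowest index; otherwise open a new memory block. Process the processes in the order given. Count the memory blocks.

49 MB → memory block 1 (remaining 79 MB)
49 MB → memory block 1 (remaining 30 MB)
42 MB → memory block 2 (remaining 86 MB)
49 MB → memory block 2 (remaining 37 MB)
53 MB → memory block 3 (remaining 75 MB)
46 MB → memory block 3 (remaining 29 MB)
43 MB → memory block 4 (remaining 85 MB)
53 MB → memory block 4 (remaining 32 MB)
53 MB → memory block 5 (remaining 75 MB)
Final memory blocks: [49,49] [42,49] [53,46] [43,53] [53].

5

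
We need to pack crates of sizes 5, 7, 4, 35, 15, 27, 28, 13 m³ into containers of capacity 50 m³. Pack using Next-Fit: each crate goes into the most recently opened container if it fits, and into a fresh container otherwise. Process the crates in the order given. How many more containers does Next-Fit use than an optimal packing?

Next-Fit: [5,7,4] [35,15] [27] [28,13] → 4 containers.
Total size 134 m³; any packing needs at least ⌈134/50⌉ = 3 containers.
An optimal packing achieves that bound: [35,15] [28,13,7] [27,5,4] → 3 containers.
Excess: 4 − 3 = 1.

1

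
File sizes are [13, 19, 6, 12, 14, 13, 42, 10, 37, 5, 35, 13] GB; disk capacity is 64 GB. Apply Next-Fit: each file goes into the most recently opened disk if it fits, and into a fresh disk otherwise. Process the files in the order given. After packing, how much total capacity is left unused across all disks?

Put 13 GB in disk 1; 51 GB remain.
Put 19 GB in disk 1; 32 GB remain.
Put 6 GB in disk 1; 26 GB remain.
Put 12 GB in disk 1; 14 GB remain.
Put 14 GB in disk 1; 0 GB remain.
Put 13 GB in disk 2; 51 GB remain.
Put 42 GB in disk 2; 9 GB remain.
Put 10 GB in disk 3; 54 GB remain.
Put 37 GB in disk 3; 17 GB remain.
Put 5 GB in disk 3; 12 GB remain.
Put 35 GB in disk 4; 29 GB remain.
Put 13 GB in disk 4; 16 GB remain.
4 disks × 64 GB = 256 GB; used 219 GB; unused 37 GB.

37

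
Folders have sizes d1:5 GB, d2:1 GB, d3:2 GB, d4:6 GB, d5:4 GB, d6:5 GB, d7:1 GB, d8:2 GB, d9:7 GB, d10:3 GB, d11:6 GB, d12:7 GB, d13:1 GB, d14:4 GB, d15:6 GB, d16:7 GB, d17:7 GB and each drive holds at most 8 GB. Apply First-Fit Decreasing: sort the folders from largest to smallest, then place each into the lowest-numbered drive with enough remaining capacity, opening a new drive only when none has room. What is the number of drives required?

Sorted descending: 7, 7, 7, 7, 6, 6, 6, 5, 5, 4, 4, 3, 2, 2, 1, 1, 1.
7 GB → drive 1 (remaining 1 GB)
7 GB → drive 2 (remaining 1 GB)
7 GB → drive 3 (remaining 1 GB)
7 GB → drive 4 (remaining 1 GB)
6 GB → drive 5 (remaining 2 GB)
6 GB → drive 6 (remaining 2 GB)
6 GB → drive 7 (remaining 2 GB)
5 GB → drive 8 (remaining 3 GB)
5 GB → drive 9 (remaining 3 GB)
4 GB → drive 10 (remaining 4 GB)
4 GB → drive 10 (remaining 0 GB)
3 GB → drive 8 (remaining 0 GB)
2 GB → drive 5 (remaining 0 GB)
2 GB → drive 6 (remaining 0 GB)
1 GB → drive 1 (remaining 0 GB)
1 GB → drive 2 (remaining 0 GB)
1 GB → drive 3 (remaining 0 GB)
Final drives: [7,1] [7,1] [7,1] [7] [6,2] [6,2] [6] [5,3] [5] [4,4].

10 drives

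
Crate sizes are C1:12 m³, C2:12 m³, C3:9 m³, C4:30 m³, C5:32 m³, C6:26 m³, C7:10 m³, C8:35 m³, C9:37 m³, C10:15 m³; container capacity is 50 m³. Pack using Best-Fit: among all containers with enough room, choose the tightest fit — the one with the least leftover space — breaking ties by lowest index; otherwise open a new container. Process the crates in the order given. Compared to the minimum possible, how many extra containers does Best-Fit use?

1

Best-Fit: [12,12,9,10] [30] [32] [26] [35,15] [37] → 6 containers.
Total size 218 m³; any packing needs at least ⌈218/50⌉ = 5 containers.
An optimal packing achieves that bound: [37,12] [35,15] [32,12] [30,10,9] [26] → 5 containers.
Excess: 6 − 5 = 1.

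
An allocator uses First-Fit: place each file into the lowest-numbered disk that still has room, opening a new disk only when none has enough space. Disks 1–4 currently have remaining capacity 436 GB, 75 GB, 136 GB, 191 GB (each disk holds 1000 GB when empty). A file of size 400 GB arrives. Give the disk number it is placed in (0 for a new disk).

Disks with room: disk 1 (436 GB).
The first with room is disk 1.

1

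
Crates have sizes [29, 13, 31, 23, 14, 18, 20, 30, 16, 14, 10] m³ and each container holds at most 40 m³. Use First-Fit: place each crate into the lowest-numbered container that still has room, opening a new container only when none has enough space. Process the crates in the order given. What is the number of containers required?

Put 29 m³ in container 1; 11 m³ remain.
Put 13 m³ in container 2; 27 m³ remain.
Put 31 m³ in container 3; 9 m³ remain.
Put 23 m³ in container 2; 4 m³ remain.
Put 14 m³ in container 4; 26 m³ remain.
Put 18 m³ in container 4; 8 m³ remain.
Put 20 m³ in container 5; 20 m³ remain.
Put 30 m³ in container 6; 10 m³ remain.
Put 16 m³ in container 5; 4 m³ remain.
Put 14 m³ in container 7; 26 m³ remain.
Put 10 m³ in container 1; 1 m³ remain.
Final containers: [29,10] [13,23] [31] [14,18] [20,16] [30] [14].

7 containers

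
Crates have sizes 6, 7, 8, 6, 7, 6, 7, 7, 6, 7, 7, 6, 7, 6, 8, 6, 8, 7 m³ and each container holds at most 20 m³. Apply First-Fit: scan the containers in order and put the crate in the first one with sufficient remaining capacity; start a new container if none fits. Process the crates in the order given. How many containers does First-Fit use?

7

6 m³ → container 1 (remaining 14 m³)
7 m³ → container 1 (remaining 7 m³)
8 m³ → container 2 (remaining 12 m³)
6 m³ → container 1 (remaining 1 m³)
7 m³ → container 2 (remaining 5 m³)
6 m³ → container 3 (remaining 14 m³)
7 m³ → container 3 (remaining 7 m³)
7 m³ → container 3 (remaining 0 m³)
6 m³ → container 4 (remaining 14 m³)
7 m³ → container 4 (remaining 7 m³)
7 m³ → container 4 (remaining 0 m³)
6 m³ → container 5 (remaining 14 m³)
7 m³ → container 5 (remaining 7 m³)
6 m³ → container 5 (remaining 1 m³)
8 m³ → container 6 (remaining 12 m³)
6 m³ → container 6 (remaining 6 m³)
8 m³ → container 7 (remaining 12 m³)
7 m³ → container 7 (remaining 5 m³)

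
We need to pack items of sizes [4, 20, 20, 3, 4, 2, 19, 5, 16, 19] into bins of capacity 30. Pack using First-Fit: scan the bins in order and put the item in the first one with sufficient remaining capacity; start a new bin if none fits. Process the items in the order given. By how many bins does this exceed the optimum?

First-Fit: [4,20,3,2] [20,4,5] [19] [16] [19] → 5 bins.
5 items exceed 15 (half the capacity), and no two of those can share a bin, so at least 5 bins are needed.
So 5 is already optimal.

0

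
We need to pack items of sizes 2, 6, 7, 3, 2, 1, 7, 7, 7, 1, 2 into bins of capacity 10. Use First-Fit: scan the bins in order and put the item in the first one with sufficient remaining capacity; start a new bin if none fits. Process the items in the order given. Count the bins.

5

bin 1: place 2, 8 left
bin 1: place 6, 2 left
bin 2: place 7, 3 left
bin 2: place 3, 0 left
bin 1: place 2, 0 left
bin 3: place 1, 9 left
bin 3: place 7, 2 left
bin 4: place 7, 3 left
bin 5: place 7, 3 left
bin 3: place 1, 1 left
bin 4: place 2, 1 left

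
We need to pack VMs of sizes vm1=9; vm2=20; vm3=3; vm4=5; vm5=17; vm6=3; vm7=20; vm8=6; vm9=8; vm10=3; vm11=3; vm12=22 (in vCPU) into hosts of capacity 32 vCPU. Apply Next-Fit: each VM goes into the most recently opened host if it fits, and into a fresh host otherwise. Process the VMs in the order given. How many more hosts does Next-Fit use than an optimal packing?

Next-Fit: [9,20,3] [5,17,3] [20,6] [8,3,3] [22] → 5 hosts.
Total size 119 vCPU; any packing needs at least ⌈119/32⌉ = 4 hosts.
An optimal packing achieves that bound: [22,9] [20,8,3] [20,6,5] [17,3,3,3] → 4 hosts.
Excess: 5 − 4 = 1.

1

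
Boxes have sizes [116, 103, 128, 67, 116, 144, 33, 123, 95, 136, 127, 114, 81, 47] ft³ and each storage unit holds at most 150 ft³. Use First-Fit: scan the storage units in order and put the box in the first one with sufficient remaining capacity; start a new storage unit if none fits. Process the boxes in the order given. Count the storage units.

11 storage units

Put 116 ft³ in storage unit 1; 34 ft³ remain.
Put 103 ft³ in storage unit 2; 47 ft³ remain.
Put 128 ft³ in storage unit 3; 22 ft³ remain.
Put 67 ft³ in storage unit 4; 83 ft³ remain.
Put 116 ft³ in storage unit 5; 34 ft³ remain.
Put 144 ft³ in storage unit 6; 6 ft³ remain.
Put 33 ft³ in storage unit 1; 1 ft³ remain.
Put 123 ft³ in storage unit 7; 27 ft³ remain.
Put 95 ft³ in storage unit 8; 55 ft³ remain.
Put 136 ft³ in storage unit 9; 14 ft³ remain.
Put 127 ft³ in storage unit 10; 23 ft³ remain.
Put 114 ft³ in storage unit 11; 36 ft³ remain.
Put 81 ft³ in storage unit 4; 2 ft³ remain.
Put 47 ft³ in storage unit 2; 0 ft³ remain.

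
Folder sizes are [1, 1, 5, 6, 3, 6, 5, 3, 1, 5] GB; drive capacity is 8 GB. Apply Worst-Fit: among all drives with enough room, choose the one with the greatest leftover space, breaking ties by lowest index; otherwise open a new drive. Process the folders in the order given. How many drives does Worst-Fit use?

1 GB → drive 1 (remaining 7 GB)
1 GB → drive 1 (remaining 6 GB)
5 GB → drive 1 (remaining 1 GB)
6 GB → drive 2 (remaining 2 GB)
3 GB → drive 3 (remaining 5 GB)
6 GB → drive 4 (remaining 2 GB)
5 GB → drive 3 (remaining 0 GB)
3 GB → drive 5 (remaining 5 GB)
1 GB → drive 5 (remaining 4 GB)
5 GB → drive 6 (remaining 3 GB)
Final drives: [1,1,5] [6] [3,5] [6] [3,1] [5].

6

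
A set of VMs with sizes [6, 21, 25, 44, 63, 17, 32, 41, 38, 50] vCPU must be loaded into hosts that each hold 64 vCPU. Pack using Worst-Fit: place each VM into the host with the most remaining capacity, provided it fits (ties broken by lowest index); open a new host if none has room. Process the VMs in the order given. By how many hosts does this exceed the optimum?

Worst-Fit: [6,21,25] [44,17] [63] [32] [41] [38] [50] → 7 hosts.
Total size 337 vCPU; any packing needs at least ⌈337/64⌉ = 6 hosts.
An optimal packing achieves that bound: [63] [50,6] [44,17] [41,21] [38,25] [32] → 6 hosts.
Excess: 7 − 6 = 1.

1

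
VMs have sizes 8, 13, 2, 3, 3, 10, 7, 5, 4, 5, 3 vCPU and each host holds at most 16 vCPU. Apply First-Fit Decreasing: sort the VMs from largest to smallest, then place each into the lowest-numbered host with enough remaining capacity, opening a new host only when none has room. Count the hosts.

5

Sorted descending: 13, 10, 8, 7, 5, 5, 4, 3, 3, 3, 2.
Put 13 vCPU in host 1; 3 vCPU remain.
Put 10 vCPU in host 2; 6 vCPU remain.
Put 8 vCPU in host 3; 8 vCPU remain.
Put 7 vCPU in host 3; 1 vCPU remain.
Put 5 vCPU in host 2; 1 vCPU remain.
Put 5 vCPU in host 4; 11 vCPU remain.
Put 4 vCPU in host 4; 7 vCPU remain.
Put 3 vCPU in host 1; 0 vCPU remain.
Put 3 vCPU in host 4; 4 vCPU remain.
Put 3 vCPU in host 4; 1 vCPU remain.
Put 2 vCPU in host 5; 14 vCPU remain.
Final hosts: [13,3] [10,5] [8,7] [5,4,3,3] [2].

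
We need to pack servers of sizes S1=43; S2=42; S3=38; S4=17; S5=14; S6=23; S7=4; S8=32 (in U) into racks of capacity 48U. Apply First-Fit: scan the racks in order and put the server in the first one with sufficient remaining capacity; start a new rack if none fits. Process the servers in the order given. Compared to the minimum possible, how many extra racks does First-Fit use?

First-Fit: [43,4] [42] [38] [17,14] [23] [32] → 6 racks.
Total size 213U; any packing needs at least ⌈213/48⌉ = 5 racks.
An optimal packing achieves that bound: [43,4] [42] [38] [32,14] [23,17] → 5 racks.
Excess: 6 − 5 = 1.

1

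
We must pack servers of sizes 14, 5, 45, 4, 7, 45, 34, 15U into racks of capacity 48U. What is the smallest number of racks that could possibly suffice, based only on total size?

Total size = 14 + 5 + 45 + 4 + 7 + 45 + 34 + 15 = 169U.
⌈169 / 48⌉ = 4.

4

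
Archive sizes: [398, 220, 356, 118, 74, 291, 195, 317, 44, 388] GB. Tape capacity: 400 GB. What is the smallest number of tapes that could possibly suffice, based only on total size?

Total size = 398 + 220 + 356 + 118 + 74 + 291 + 195 + 317 + 44 + 388 = 2401 GB.
⌈2401 / 400⌉ = 7.

7 tapes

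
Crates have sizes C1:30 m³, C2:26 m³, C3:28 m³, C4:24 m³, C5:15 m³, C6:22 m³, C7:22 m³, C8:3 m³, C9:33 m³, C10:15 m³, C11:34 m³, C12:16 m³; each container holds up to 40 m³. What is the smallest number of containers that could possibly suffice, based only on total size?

7

Total size = 30 + 26 + 28 + 24 + 15 + 22 + 22 + 3 + 33 + 15 + 34 + 16 = 268 m³.
⌈268 / 40⌉ = 7.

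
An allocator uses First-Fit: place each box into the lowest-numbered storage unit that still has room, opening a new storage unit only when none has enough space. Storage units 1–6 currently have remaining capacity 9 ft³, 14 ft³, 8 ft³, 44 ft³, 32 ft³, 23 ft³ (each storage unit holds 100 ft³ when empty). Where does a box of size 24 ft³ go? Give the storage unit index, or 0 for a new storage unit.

4

Storage units with room: storage unit 4 (44 ft³), storage unit 5 (32 ft³).
The first with room is storage unit 4.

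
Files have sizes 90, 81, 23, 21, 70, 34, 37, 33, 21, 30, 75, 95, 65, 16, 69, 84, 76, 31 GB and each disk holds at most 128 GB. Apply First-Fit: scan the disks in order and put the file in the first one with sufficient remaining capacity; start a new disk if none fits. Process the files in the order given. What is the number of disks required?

10

disk 1: place 90 GB, 38 GB left
disk 2: place 81 GB, 47 GB left
disk 1: place 23 GB, 15 GB left
disk 2: place 21 GB, 26 GB left
disk 3: place 70 GB, 58 GB left
disk 3: place 34 GB, 24 GB left
disk 4: place 37 GB, 91 GB left
disk 4: place 33 GB, 58 GB left
disk 2: place 21 GB, 5 GB left
disk 4: place 30 GB, 28 GB left
disk 5: place 75 GB, 53 GB left
disk 6: place 95 GB, 33 GB left
disk 7: place 65 GB, 63 GB left
disk 3: place 16 GB, 8 GB left
disk 8: place 69 GB, 59 GB left
disk 9: place 84 GB, 44 GB left
disk 10: place 76 GB, 52 GB left
disk 5: place 31 GB, 22 GB left
Final disks: [90,23] [81,21,21] [70,34,16] [37,33,30] [75,31] [95] [65] [69] [84] [76].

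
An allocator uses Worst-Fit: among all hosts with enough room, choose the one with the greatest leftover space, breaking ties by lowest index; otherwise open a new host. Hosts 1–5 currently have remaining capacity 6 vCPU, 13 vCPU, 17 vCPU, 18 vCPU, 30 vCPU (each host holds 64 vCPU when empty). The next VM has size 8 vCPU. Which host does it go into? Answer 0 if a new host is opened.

Hosts with room: host 2 (13 vCPU), host 3 (17 vCPU), host 4 (18 vCPU), host 5 (30 vCPU).
Most room is host 5 with 30 vCPU free.

5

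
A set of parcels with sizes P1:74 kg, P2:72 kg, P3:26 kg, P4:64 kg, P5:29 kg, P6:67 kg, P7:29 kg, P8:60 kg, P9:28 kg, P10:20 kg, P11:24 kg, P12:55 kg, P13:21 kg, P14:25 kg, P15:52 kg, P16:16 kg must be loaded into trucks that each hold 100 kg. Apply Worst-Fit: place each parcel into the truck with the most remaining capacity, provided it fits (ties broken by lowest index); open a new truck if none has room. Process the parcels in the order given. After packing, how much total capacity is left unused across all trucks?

38

Put P1 (74 kg) in truck 1; 26 kg remain.
Put P2 (72 kg) in truck 2; 28 kg remain.
Put P3 (26 kg) in truck 2; 2 kg remain.
Put P4 (64 kg) in truck 3; 36 kg remain.
Put P5 (29 kg) in truck 3; 7 kg remain.
Put P6 (67 kg) in truck 4; 33 kg remain.
Put P7 (29 kg) in truck 4; 4 kg remain.
Put P8 (60 kg) in truck 5; 40 kg remain.
Put P9 (28 kg) in truck 5; 12 kg remain.
Put P10 (20 kg) in truck 1; 6 kg remain.
Put P11 (24 kg) in truck 6; 76 kg remain.
Put P12 (55 kg) in truck 6; 21 kg remain.
Put P13 (21 kg) in truck 6; 0 kg remain.
Put P14 (25 kg) in truck 7; 75 kg remain.
Put P15 (52 kg) in truck 7; 23 kg remain.
Put P16 (16 kg) in truck 7; 7 kg remain.
7 trucks × 100 kg = 700 kg; used 662 kg; unused 38 kg.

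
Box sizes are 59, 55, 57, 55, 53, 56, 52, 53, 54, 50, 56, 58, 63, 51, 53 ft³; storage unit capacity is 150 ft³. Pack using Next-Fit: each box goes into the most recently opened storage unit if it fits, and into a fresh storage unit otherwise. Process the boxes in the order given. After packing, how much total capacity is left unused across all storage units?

storage unit 1: place 59 ft³, 91 ft³ left
storage unit 1: place 55 ft³, 36 ft³ left
storage unit 2: place 57 ft³, 93 ft³ left
storage unit 2: place 55 ft³, 38 ft³ left
storage unit 3: place 53 ft³, 97 ft³ left
storage unit 3: place 56 ft³, 41 ft³ left
storage unit 4: place 52 ft³, 98 ft³ left
storage unit 4: place 53 ft³, 45 ft³ left
storage unit 5: place 54 ft³, 96 ft³ left
storage unit 5: place 50 ft³, 46 ft³ left
storage unit 6: place 56 ft³, 94 ft³ left
storage unit 6: place 58 ft³, 36 ft³ left
storage unit 7: place 63 ft³, 87 ft³ left
storage unit 7: place 51 ft³, 36 ft³ left
storage unit 8: place 53 ft³, 97 ft³ left
8 storage units × 150 ft³ = 1200 ft³; used 825 ft³; unused 375 ft³.

375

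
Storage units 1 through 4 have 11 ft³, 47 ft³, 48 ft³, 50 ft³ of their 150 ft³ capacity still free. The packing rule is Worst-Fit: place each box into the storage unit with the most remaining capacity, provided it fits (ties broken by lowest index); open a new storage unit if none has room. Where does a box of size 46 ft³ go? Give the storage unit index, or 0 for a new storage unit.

Storage units with room: storage unit 2 (47 ft³), storage unit 3 (48 ft³), storage unit 4 (50 ft³).
Most room is storage unit 4 with 50 ft³ free.

4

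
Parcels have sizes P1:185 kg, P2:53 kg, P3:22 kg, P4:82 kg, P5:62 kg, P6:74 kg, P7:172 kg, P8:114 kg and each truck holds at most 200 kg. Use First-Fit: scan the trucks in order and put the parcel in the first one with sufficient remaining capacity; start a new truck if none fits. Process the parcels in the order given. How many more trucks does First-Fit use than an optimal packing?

1

First-Fit: [185] [53,22,82] [62,74] [172] [114] → 5 trucks.
Total size 764 kg; any packing needs at least ⌈764/200⌉ = 4 trucks.
An optimal packing achieves that bound: [185] [172,22] [114,82] [74,62,53] → 4 trucks.
Excess: 5 − 4 = 1.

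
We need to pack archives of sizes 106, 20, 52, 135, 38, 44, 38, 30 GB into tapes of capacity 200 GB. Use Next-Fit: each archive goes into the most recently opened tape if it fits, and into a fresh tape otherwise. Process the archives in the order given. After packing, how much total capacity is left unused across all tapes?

tape 1: place 106 GB, 94 GB left
tape 1: place 20 GB, 74 GB left
tape 1: place 52 GB, 22 GB left
tape 2: place 135 GB, 65 GB left
tape 2: place 38 GB, 27 GB left
tape 3: place 44 GB, 156 GB left
tape 3: place 38 GB, 118 GB left
tape 3: place 30 GB, 88 GB left
3 tapes × 200 GB = 600 GB; used 463 GB; unused 137 GB.

137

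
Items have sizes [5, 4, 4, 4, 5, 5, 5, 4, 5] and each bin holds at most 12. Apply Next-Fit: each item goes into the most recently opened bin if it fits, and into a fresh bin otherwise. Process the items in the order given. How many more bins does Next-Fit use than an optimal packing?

Next-Fit: [5,4] [4,4] [5,5] [5,4] [5] → 5 bins.
Total size 41; any packing needs at least ⌈41/12⌉ = 4 bins.
An optimal packing achieves that bound: [5,5] [5,5] [5,4] [4,4,4] → 4 bins.
Excess: 5 − 4 = 1.

1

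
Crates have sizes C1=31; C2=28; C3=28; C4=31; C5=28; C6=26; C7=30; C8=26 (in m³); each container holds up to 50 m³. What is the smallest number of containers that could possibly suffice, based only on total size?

Total size = 31 + 28 + 28 + 31 + 28 + 26 + 30 + 26 = 228 m³.
⌈228 / 50⌉ = 5.

5 containers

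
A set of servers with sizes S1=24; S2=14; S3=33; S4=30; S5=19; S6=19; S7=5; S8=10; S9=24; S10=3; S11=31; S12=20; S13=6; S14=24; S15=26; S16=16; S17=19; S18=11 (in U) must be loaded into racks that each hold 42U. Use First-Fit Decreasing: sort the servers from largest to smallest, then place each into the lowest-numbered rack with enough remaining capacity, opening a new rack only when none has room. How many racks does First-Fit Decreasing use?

9

Sorted descending: 33, 31, 30, 26, 24, 24, 24, 20, 19, 19, 19, 16, 14, 11, 10, 6, 5, 3.
rack 1: place 33U, 9U left
rack 2: place 31U, 11U left
rack 3: place 30U, 12U left
rack 4: place 26U, 16U left
rack 5: place 24U, 18U left
rack 6: place 24U, 18U left
rack 7: place 24U, 18U left
rack 8: place 20U, 22U left
rack 8: place 19U, 3U left
rack 9: place 19U, 23U left
rack 9: place 19U, 4U left
rack 4: place 16U, 0U left
rack 5: place 14U, 4U left
rack 2: place 11U, 0U left
rack 3: place 10U, 2U left
rack 1: place 6U, 3U left
rack 6: place 5U, 13U left
rack 1: place 3U, 0U left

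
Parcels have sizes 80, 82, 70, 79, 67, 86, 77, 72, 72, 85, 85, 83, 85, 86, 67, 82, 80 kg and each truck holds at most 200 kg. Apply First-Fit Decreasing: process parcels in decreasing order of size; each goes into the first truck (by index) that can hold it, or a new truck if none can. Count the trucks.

9

Sorted descending: 86, 86, 85, 85, 85, 83, 82, 82, 80, 80, 79, 77, 72, 72, 70, 67, 67.
86 kg → truck 1 (remaining 114 kg)
86 kg → truck 1 (remaining 28 kg)
85 kg → truck 2 (remaining 115 kg)
85 kg → truck 2 (remaining 30 kg)
85 kg → truck 3 (remaining 115 kg)
83 kg → truck 3 (remaining 32 kg)
82 kg → truck 4 (remaining 118 kg)
82 kg → truck 4 (remaining 36 kg)
80 kg → truck 5 (remaining 120 kg)
80 kg → truck 5 (remaining 40 kg)
79 kg → truck 6 (remaining 121 kg)
77 kg → truck 6 (remaining 44 kg)
72 kg → truck 7 (remaining 128 kg)
72 kg → truck 7 (remaining 56 kg)
70 kg → truck 8 (remaining 130 kg)
67 kg → truck 8 (remaining 63 kg)
67 kg → truck 9 (remaining 133 kg)
Final trucks: [86,86] [85,85] [85,83] [82,82] [80,80] [79,77] [72,72] [70,67] [67].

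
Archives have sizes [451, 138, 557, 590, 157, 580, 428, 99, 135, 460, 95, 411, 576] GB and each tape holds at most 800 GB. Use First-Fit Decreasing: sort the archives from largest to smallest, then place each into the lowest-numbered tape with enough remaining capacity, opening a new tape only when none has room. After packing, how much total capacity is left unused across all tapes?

Sorted descending: 590, 580, 576, 557, 460, 451, 428, 411, 157, 138, 135, 99, 95.
Put 590 GB in tape 1; 210 GB remain.
Put 580 GB in tape 2; 220 GB remain.
Put 576 GB in tape 3; 224 GB remain.
Put 557 GB in tape 4; 243 GB remain.
Put 460 GB in tape 5; 340 GB remain.
Put 451 GB in tape 6; 349 GB remain.
Put 428 GB in tape 7; 372 GB remain.
Put 411 GB in tape 8; 389 GB remain.
Put 157 GB in tape 1; 53 GB remain.
Put 138 GB in tape 2; 82 GB remain.
Put 135 GB in tape 3; 89 GB remain.
Put 99 GB in tape 4; 144 GB remain.
Put 95 GB in tape 4; 49 GB remain.
8 tapes × 800 GB = 6400 GB; used 4677 GB; unused 1723 GB.

1723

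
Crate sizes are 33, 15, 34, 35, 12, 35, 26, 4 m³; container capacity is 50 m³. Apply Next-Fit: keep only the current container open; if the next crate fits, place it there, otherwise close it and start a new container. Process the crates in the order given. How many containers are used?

container 1: place 33 m³, 17 m³ left
container 1: place 15 m³, 2 m³ left
container 2: place 34 m³, 16 m³ left
container 3: place 35 m³, 15 m³ left
container 3: place 12 m³, 3 m³ left
container 4: place 35 m³, 15 m³ left
container 5: place 26 m³, 24 m³ left
container 5: place 4 m³, 20 m³ left
Final containers: [33,15] [34] [35,12] [35] [26,4].

5 containers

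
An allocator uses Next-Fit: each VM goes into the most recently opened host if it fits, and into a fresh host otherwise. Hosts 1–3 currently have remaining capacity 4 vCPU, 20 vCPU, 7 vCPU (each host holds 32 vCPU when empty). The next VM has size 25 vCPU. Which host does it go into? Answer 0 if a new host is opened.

0

Next-Fit only looks at host 3, which has 7 vCPU free.
25 vCPU does not fit, so a new host is opened.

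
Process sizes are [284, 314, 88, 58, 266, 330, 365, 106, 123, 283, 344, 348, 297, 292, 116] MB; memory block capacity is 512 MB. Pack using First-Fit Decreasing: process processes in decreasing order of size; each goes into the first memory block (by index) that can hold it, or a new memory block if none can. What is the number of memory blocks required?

Sorted descending: 365, 348, 344, 330, 314, 297, 292, 284, 283, 266, 123, 116, 106, 88, 58.
Put 365 MB in memory block 1; 147 MB remain.
Put 348 MB in memory block 2; 164 MB remain.
Put 344 MB in memory block 3; 168 MB remain.
Put 330 MB in memory block 4; 182 MB remain.
Put 314 MB in memory block 5; 198 MB remain.
Put 297 MB in memory block 6; 215 MB remain.
Put 292 MB in memory block 7; 220 MB remain.
Put 284 MB in memory block 8; 228 MB remain.
Put 283 MB in memory block 9; 229 MB remain.
Put 266 MB in memory block 10; 246 MB remain.
Put 123 MB in memory block 1; 24 MB remain.
Put 116 MB in memory block 2; 48 MB remain.
Put 106 MB in memory block 3; 62 MB remain.
Put 88 MB in memory block 4; 94 MB remain.
Put 58 MB in memory block 3; 4 MB remain.

10 memory blocks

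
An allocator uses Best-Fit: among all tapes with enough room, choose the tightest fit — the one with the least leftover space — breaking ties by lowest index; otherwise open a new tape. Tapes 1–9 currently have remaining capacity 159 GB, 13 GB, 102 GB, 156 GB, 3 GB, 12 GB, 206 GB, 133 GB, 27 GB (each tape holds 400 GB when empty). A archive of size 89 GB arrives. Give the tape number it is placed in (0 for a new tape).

Tapes with room: tape 1 (159 GB), tape 3 (102 GB), tape 4 (156 GB), tape 7 (206 GB), tape 8 (133 GB).
Tightest fit is tape 3 with 102 GB free.

3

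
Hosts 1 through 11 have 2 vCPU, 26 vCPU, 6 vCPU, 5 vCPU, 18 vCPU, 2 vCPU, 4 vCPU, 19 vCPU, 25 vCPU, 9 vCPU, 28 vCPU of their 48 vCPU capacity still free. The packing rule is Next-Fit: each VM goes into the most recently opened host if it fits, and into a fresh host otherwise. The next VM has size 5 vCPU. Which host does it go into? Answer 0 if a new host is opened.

Next-Fit only looks at host 11, which has 28 vCPU free.
5 vCPU fits there.

11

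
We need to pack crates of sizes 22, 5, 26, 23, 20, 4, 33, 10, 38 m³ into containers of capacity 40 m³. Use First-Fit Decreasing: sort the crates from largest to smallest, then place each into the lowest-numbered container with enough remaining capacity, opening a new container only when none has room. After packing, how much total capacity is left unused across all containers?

Sorted descending: 38, 33, 26, 23, 22, 20, 10, 5, 4.
Put 38 m³ in container 1; 2 m³ remain.
Put 33 m³ in container 2; 7 m³ remain.
Put 26 m³ in container 3; 14 m³ remain.
Put 23 m³ in container 4; 17 m³ remain.
Put 22 m³ in container 5; 18 m³ remain.
Put 20 m³ in container 6; 20 m³ remain.
Put 10 m³ in container 3; 4 m³ remain.
Put 5 m³ in container 2; 2 m³ remain.
Put 4 m³ in container 3; 0 m³ remain.
6 containers × 40 m³ = 240 m³; used 181 m³; unused 59 m³.

59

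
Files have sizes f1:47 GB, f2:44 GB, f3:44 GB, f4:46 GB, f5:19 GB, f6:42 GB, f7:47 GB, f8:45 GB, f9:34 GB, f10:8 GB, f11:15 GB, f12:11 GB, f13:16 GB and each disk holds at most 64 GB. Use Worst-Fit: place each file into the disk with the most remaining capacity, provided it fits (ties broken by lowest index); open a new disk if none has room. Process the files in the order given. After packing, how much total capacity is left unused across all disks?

disk 1: place f1 (47 GB), 17 GB left
disk 2: place f2 (44 GB), 20 GB left
disk 3: place f3 (44 GB), 20 GB left
disk 4: place f4 (46 GB), 18 GB left
disk 2: place f5 (19 GB), 1 GB left
disk 5: place f6 (42 GB), 22 GB left
disk 6: place f7 (47 GB), 17 GB left
disk 7: place f8 (45 GB), 19 GB left
disk 8: place f9 (34 GB), 30 GB left
disk 8: place f10 (8 GB), 22 GB left
disk 5: place f11 (15 GB), 7 GB left
disk 8: place f12 (11 GB), 11 GB left
disk 3: place f13 (16 GB), 4 GB left
8 disks × 64 GB = 512 GB; used 418 GB; unused 94 GB.

94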